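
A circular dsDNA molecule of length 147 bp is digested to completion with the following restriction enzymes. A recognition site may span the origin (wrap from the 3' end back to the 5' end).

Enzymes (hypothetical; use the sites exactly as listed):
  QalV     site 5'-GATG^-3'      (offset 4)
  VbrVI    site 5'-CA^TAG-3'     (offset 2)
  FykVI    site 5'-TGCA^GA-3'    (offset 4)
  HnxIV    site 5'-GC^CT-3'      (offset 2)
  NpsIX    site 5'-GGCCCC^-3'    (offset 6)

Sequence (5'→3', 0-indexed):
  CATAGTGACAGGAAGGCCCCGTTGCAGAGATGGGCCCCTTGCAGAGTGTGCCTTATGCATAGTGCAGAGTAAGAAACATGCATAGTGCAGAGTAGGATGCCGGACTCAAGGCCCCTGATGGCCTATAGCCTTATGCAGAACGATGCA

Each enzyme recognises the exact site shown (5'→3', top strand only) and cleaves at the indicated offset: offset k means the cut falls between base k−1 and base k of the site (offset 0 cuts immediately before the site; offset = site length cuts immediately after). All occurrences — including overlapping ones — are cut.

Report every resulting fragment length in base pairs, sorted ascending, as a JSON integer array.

Scan for sites:
  QalV GATG/4: at [28, 95, 116, 141] ⇒ [32, 99, 120, 145]
  VbrVI CATAG/2: at [0, 57, 80] ⇒ [2, 59, 82]
  FykVI TGCAGA/4: at [22, 39, 62, 85, 133] ⇒ [26, 43, 66, 89, 137]
  HnxIV GCCT/2: at [49, 120, 127] ⇒ [51, 122, 129]
  NpsIX GGCCCC/6: at [14, 32, 109] ⇒ [20, 38, 115]

All cut coordinates (distinct, sorted): [2, 20, 26, 32, 38, 43, 51, 59, 66, 82, 89, 99, 115, 120, 122, 129, 137, 145]

Fragment lengths:
  2→20: 18 bp
  20→26: 6 bp
  26→32: 6 bp
  32→38: 6 bp
  38→43: 5 bp
  43→51: 8 bp
  51→59: 8 bp
  59→66: 7 bp
  66→82: 16 bp
  82→89: 7 bp
  89→99: 10 bp
  99→115: 16 bp
  115→120: 5 bp
  120→122: 2 bp
  122→129: 7 bp
  129→137: 8 bp
  137→145: 8 bp
  145→2 (wrap): 147-145+2 = 4 bp

[2,4,5,5,6,6,6,7,7,7,8,8,8,8,10,16,16,18]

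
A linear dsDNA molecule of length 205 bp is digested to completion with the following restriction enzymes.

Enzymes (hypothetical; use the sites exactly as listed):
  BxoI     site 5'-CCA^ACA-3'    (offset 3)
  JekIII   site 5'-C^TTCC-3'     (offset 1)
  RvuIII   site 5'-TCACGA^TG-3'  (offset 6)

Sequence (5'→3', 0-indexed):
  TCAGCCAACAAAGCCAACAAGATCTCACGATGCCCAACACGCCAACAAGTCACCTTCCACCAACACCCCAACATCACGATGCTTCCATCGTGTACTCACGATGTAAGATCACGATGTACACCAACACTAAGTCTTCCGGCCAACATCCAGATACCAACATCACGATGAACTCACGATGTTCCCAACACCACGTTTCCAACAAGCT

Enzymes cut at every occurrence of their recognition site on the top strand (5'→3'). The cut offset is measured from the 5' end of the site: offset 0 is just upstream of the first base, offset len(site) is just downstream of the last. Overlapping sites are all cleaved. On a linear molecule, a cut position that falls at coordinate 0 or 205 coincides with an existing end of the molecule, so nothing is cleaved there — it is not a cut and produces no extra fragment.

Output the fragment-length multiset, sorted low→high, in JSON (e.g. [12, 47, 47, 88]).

Scan for sites:
  BxoI (CCAACA, off=3): starts [4, 13, 33, 41, 59, 67, 120, 139, 153, 181, 195] → cuts [7, 16, 36, 44, 62, 70, 123, 142, 156, 184, 198]
  JekIII (CTTCC, off=1): starts [53, 81, 132] → cuts [54, 82, 133]
  RvuIII (TCACGATG, off=6): starts [24, 73, 95, 108, 159, 170] → cuts [30, 79, 101, 114, 165, 176]

Pooled cuts: [7, 16, 30, 36, 44, 54, 62, 70, 79, 82, 101, 114, 123, 133, 142, 156, 165, 176, 184, 198]

Fragments:
  [0,7): 7 bp
  [7,16): 9 bp
  [16,30): 14 bp
  [30,36): 6 bp
  [36,44): 8 bp
  [44,54): 10 bp
  [54,62): 8 bp
  [62,70): 8 bp
  [70,79): 9 bp
  [79,82): 3 bp
  [82,101): 19 bp
  [101,114): 13 bp
  [114,123): 9 bp
  [123,133): 10 bp
  [133,142): 9 bp
  [142,156): 14 bp
  [156,165): 9 bp
  [165,176): 11 bp
  [176,184): 8 bp
  [184,198): 14 bp
  [198,205): 7 bp

[3,6,7,7,8,8,8,8,9,9,9,9,9,10,10,11,13,14,14,14,19]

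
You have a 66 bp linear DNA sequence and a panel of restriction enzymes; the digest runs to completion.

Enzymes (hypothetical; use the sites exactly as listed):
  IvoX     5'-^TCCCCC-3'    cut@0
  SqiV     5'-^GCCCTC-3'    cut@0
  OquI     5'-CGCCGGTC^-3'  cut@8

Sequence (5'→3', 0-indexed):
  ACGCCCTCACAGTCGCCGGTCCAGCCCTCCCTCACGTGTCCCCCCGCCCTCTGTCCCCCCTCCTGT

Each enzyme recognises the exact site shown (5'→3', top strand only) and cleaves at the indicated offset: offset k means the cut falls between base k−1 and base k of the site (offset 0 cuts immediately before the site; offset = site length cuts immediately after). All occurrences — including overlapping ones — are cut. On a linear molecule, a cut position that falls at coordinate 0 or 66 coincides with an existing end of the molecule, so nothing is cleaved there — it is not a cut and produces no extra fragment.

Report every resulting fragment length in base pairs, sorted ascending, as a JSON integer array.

[2,2,7,8,13,15,19]

Scan for sites:
  IvoX TCCCCC/0: at [38, 53] ⇒ [38, 53]
  SqiV GCCCTC/0: at [2, 23, 45] ⇒ [2, 23, 45]
  OquI CGCCGGTC/8: at [13] ⇒ [21]

Pooled cuts: [2, 21, 23, 38, 45, 53]

Fragments:
  [0,2): 2 bp
  [2,21): 19 bp
  [21,23): 2 bp
  [23,38): 15 bp
  [38,45): 7 bp
  [45,53): 8 bp
  [53,66): 13 bp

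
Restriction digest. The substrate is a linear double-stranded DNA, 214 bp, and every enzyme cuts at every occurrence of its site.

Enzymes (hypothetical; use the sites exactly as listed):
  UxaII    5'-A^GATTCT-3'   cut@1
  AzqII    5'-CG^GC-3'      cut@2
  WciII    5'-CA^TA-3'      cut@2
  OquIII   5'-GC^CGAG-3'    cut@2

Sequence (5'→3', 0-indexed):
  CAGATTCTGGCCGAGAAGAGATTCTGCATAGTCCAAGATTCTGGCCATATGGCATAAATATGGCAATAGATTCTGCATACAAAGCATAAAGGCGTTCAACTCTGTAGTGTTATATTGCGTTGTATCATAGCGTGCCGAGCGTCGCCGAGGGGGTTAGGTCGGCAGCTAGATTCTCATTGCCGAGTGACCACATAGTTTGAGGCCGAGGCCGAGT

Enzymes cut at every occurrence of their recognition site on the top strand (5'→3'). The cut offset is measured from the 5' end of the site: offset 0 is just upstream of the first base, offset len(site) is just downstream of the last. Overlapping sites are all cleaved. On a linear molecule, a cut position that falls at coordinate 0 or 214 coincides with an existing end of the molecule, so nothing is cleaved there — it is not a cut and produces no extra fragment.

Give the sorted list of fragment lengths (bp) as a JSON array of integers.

Per-enzyme occurrences:
  UxaII (AGATTCT, off=1): starts [1, 18, 35, 67, 167] → cuts [2, 19, 36, 68, 168]
  AzqII (CGGC, off=2): starts [159] → cuts [161]
  WciII (CATA, off=2): starts [26, 45, 52, 75, 84, 125, 190] → cuts [28, 47, 54, 77, 86, 127, 192]
  OquIII (GCCGAG, off=2): starts [9, 133, 143, 178, 201, 207] → cuts [11, 135, 145, 180, 203, 209]

All cut coordinates (distinct, sorted): [2, 11, 19, 28, 36, 47, 54, 68, 77, 86, 127, 135, 145, 161, 168, 180, 192, 203, 209]

Fragments:
  [0,2): 2 bp
  [2,11): 9 bp
  [11,19): 8 bp
  [19,28): 9 bp
  [28,36): 8 bp
  [36,47): 11 bp
  [47,54): 7 bp
  [54,68): 14 bp
  [68,77): 9 bp
  [77,86): 9 bp
  [86,127): 41 bp
  [127,135): 8 bp
  [135,145): 10 bp
  [145,161): 16 bp
  [161,168): 7 bp
  [168,180): 12 bp
  [180,192): 12 bp
  [192,203): 11 bp
  [203,209): 6 bp
  [209,214): 5 bp

[2,5,6,7,7,8,8,8,9,9,9,9,10,11,11,12,12,14,16,41]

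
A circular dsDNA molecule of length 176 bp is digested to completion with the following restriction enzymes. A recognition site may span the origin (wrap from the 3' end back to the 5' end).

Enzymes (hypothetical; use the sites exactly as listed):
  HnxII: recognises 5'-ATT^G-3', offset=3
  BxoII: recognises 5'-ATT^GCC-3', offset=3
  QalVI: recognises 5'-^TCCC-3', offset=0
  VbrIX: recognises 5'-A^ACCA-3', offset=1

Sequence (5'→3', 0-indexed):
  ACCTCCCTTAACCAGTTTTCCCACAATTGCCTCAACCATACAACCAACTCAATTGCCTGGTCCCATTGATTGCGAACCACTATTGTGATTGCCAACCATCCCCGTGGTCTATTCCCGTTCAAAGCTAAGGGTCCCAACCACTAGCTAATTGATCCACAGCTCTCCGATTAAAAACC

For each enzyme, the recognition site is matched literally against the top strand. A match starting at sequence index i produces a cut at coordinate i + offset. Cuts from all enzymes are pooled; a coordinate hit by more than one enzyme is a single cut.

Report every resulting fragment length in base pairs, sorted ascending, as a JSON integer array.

Site scan:
  HnxII (ATTG, off=3): starts [25, 51, 64, 68, 81, 87, 147] → cuts [28, 54, 67, 71, 84, 90, 150]
  BxoII (ATTGCC, off=3): starts [25, 51, 87] → cuts [28, 54, 90]
  QalVI (TCCC, off=0): starts [3, 18, 60, 98, 112, 131] → cuts [3, 18, 60, 98, 112, 131]
  VbrIX (AACCA, off=1): starts [9, 33, 41, 74, 93, 135, 172] → cuts [10, 34, 42, 75, 94, 136, 173]

All cut coordinates (distinct, sorted): [3, 10, 18, 28, 34, 42, 54, 60, 67, 71, 75, 84, 90, 94, 98, 112, 131, 136, 150, 173]

Fragment lengths:
  3→10: 7 bp
  10→18: 8 bp
  18→28: 10 bp
  28→34: 6 bp
  34→42: 8 bp
  42→54: 12 bp
  54→60: 6 bp
  60→67: 7 bp
  67→71: 4 bp
  71→75: 4 bp
  75→84: 9 bp
  84→90: 6 bp
  90→94: 4 bp
  94→98: 4 bp
  98→112: 14 bp
  112→131: 19 bp
  131→136: 5 bp
  136→150: 14 bp
  150→173: 23 bp
  173→3 (wrap): 176-173+3 = 6 bp

[4,4,4,4,5,6,6,6,6,7,7,8,8,9,10,12,14,14,19,23]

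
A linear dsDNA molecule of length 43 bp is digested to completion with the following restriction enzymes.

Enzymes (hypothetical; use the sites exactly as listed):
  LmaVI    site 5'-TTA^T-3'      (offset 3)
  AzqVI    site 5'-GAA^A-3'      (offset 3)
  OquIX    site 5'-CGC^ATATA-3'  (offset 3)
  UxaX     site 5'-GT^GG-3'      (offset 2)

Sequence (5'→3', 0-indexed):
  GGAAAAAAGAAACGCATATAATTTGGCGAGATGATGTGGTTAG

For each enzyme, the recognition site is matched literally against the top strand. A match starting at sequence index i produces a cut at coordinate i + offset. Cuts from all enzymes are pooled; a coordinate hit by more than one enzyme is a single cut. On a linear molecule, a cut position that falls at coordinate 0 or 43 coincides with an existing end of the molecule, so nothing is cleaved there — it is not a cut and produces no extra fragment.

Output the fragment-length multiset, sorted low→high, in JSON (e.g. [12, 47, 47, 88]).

[4,4,6,7,22]

Site scan:
  LmaVI (TTAT, off=3): no sites
  AzqVI (GAAA, off=3): starts [1, 8] → cuts [4, 11]
  OquIX (CGCATATA, off=3): starts [12] → cuts [15]
  UxaX (GTGG, off=2): starts [35] → cuts [37]

All cut coordinates (distinct, sorted): [4, 11, 15, 37]

Fragments:
  [0,4): 4 bp
  [4,11): 7 bp
  [11,15): 4 bp
  [15,37): 22 bp
  [37,43): 6 bp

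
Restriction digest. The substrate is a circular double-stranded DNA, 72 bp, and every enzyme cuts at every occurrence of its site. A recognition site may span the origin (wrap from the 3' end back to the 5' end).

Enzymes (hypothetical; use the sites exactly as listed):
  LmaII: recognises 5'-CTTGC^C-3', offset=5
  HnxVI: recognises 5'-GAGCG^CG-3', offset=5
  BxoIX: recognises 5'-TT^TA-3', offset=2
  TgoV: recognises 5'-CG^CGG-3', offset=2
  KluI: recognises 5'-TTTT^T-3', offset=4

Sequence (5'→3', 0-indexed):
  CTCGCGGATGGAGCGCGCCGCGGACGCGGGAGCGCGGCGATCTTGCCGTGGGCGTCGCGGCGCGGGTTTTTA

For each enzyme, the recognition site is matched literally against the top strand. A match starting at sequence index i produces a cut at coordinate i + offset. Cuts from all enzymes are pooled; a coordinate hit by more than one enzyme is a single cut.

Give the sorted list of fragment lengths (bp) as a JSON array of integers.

[5,5,6,6,8,8,11,11,12]

Site scan:
  LmaII (CTTGCC, off=5): starts [41] → cuts [46]
  HnxVI (GAGCGCG, off=5): starts [10, 29] → cuts [15, 34]
  BxoIX (TTTA, off=2): starts [68] → cuts [70]
  TgoV (CGCGG, off=2): starts [2, 18, 24, 32, 55, 60] → cuts [4, 20, 26, 34, 57, 62]
  KluI (TTTTT, off=4): starts [66] → cuts [70]

Pooled cuts: [4, 15, 20, 26, 34, 46, 57, 62, 70]

Fragments:
  4→15: 11 bp
  15→20: 5 bp
  20→26: 6 bp
  26→34: 8 bp
  34→46: 12 bp
  46→57: 11 bp
  57→62: 5 bp
  62→70: 8 bp
  70→4 (wrap): 72-70+4 = 6 bp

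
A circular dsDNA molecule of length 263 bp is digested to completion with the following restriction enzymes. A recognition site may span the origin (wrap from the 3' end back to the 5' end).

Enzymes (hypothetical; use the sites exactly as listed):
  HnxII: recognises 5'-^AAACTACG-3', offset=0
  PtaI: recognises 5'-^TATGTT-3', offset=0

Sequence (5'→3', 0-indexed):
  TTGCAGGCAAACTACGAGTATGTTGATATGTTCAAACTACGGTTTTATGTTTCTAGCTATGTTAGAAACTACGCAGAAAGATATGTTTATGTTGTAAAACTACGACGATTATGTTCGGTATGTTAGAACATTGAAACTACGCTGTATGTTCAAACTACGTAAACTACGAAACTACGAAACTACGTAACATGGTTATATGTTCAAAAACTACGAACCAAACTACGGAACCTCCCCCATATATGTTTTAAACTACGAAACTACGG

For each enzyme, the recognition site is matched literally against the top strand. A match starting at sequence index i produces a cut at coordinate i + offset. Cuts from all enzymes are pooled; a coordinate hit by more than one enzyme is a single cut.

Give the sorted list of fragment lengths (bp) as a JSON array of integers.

[6,7,7,8,8,8,8,8,8,9,9,9,9,10,11,12,12,12,13,15,16,17,19,22]

Per-enzyme occurrences:
  HnxII AAACTACG/0: at [8, 33, 65, 96, 133, 151, 160, 168, 176, 204, 216, 246, 254] ⇒ [8, 33, 65, 96, 133, 151, 160, 168, 176, 204, 216, 246, 254]
  PtaI TATGTT/0: at [18, 26, 45, 57, 81, 87, 109, 118, 144, 195, 238] ⇒ [18, 26, 45, 57, 81, 87, 109, 118, 144, 195, 238]

All cut coordinates (distinct, sorted): [8, 18, 26, 33, 45, 57, 65, 81, 87, 96, 109, 118, 133, 144, 151, 160, 168, 176, 195, 204, 216, 238, 246, 254]

Fragments:
  8→18: 10 bp
  18→26: 8 bp
  26→33: 7 bp
  33→45: 12 bp
  45→57: 12 bp
  57→65: 8 bp
  65→81: 16 bp
  81→87: 6 bp
  87→96: 9 bp
  96→109: 13 bp
  109→118: 9 bp
  118→133: 15 bp
  133→144: 11 bp
  144→151: 7 bp
  151→160: 9 bp
  160→168: 8 bp
  168→176: 8 bp
  176→195: 19 bp
  195→204: 9 bp
  204→216: 12 bp
  216→238: 22 bp
  238→246: 8 bp
  246→254: 8 bp
  254→8 (wrap): 263-254+8 = 17 bp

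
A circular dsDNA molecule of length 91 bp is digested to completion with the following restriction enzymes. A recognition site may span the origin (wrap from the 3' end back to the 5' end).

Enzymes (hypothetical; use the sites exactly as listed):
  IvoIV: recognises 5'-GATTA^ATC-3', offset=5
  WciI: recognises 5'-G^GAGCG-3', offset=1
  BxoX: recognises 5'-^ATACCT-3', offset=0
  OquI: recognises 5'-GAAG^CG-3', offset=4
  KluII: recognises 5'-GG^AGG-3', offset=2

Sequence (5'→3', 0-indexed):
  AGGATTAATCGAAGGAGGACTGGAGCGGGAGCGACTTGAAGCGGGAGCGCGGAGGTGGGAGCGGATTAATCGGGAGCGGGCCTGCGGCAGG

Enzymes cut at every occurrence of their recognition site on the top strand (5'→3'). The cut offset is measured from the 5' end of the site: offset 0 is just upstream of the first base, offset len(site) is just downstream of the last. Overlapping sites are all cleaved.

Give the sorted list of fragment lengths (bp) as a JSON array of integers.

Site scan:
  IvoIV GATTAATC/5: at [2, 63] ⇒ [7, 68]
  WciI GGAGCG/1: at [21, 27, 43, 57, 72] ⇒ [22, 28, 44, 58, 73]
  BxoX (ATACCT, off=0): no sites
  OquI GAAGCG/4: at [37] ⇒ [41]
  KluII GGAGG/2: at [13, 50, 89] ⇒ [0, 15, 52]

All cut coordinates (distinct, sorted): [0, 7, 15, 22, 28, 41, 44, 52, 58, 68, 73]

Fragments:
  0→7: 7 bp
  7→15: 8 bp
  15→22: 7 bp
  22→28: 6 bp
  28→41: 13 bp
  41→44: 3 bp
  44→52: 8 bp
  52→58: 6 bp
  58→68: 10 bp
  68→73: 5 bp
  73→0 (wrap): 91-73+0 = 18 bp

[3,5,6,6,7,7,8,8,10,13,18]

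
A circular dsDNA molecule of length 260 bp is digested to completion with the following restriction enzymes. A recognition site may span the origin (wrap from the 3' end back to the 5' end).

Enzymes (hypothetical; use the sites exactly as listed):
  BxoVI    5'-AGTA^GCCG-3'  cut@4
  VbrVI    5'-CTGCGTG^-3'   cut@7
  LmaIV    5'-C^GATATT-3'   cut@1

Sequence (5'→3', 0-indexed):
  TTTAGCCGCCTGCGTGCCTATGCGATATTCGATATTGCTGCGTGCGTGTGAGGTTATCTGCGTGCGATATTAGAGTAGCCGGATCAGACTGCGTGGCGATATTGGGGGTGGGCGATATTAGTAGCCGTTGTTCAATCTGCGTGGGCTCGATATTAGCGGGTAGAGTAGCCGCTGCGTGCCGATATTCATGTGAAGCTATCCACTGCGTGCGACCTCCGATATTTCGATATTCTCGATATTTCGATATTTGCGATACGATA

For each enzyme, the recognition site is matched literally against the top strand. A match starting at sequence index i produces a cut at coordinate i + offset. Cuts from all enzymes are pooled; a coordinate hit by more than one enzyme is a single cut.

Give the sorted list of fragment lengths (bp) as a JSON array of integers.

Scan for sites:
  BxoVI (AGTAGCCG, off=4): starts [73, 119, 163] → cuts [77, 123, 167]
  VbrVI (CTGCGTG, off=7): starts [9, 37, 57, 88, 136, 171, 202] → cuts [16, 44, 64, 95, 143, 178, 209]
  LmaIV (CGATATT, off=1): starts [22, 29, 64, 96, 112, 147, 179, 216, 224, 233, 241, 255] → cuts [23, 30, 65, 97, 113, 148, 180, 217, 225, 234, 242, 256]

Pooled cuts: [16, 23, 30, 44, 64, 65, 77, 95, 97, 113, 123, 143, 148, 167, 178, 180, 209, 217, 225, 234, 242, 256]

Fragment lengths:
  16→23: 7 bp
  23→30: 7 bp
  30→44: 14 bp
  44→64: 20 bp
  64→65: 1 bp
  65→77: 12 bp
  77→95: 18 bp
  95→97: 2 bp
  97→113: 16 bp
  113→123: 10 bp
  123→143: 20 bp
  143→148: 5 bp
  148→167: 19 bp
  167→178: 11 bp
  178→180: 2 bp
  180→209: 29 bp
  209→217: 8 bp
  217→225: 8 bp
  225→234: 9 bp
  234→242: 8 bp
  242→256: 14 bp
  256→16 (wrap): 260-256+16 = 20 bp

[1,2,2,5,7,7,8,8,8,9,10,11,12,14,14,16,18,19,20,20,20,29]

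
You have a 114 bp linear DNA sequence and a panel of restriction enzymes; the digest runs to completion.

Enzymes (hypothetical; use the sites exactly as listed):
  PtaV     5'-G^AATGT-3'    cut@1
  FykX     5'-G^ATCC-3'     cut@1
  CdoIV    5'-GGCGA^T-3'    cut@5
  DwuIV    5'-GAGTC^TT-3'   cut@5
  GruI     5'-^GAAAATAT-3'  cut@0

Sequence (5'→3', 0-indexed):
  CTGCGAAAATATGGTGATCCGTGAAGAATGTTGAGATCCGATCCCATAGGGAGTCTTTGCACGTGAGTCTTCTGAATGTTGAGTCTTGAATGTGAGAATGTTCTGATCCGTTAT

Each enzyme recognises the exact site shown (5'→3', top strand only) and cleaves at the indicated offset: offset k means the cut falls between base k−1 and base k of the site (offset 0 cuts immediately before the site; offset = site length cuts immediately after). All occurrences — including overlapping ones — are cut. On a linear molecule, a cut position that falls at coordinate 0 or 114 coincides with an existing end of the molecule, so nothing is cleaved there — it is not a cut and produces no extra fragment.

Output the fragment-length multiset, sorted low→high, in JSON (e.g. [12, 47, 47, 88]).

[3,4,5,5,8,9,9,9,10,11,12,14,15]

Site scan:
  PtaV GAATGT/1: at [25, 73, 87, 95] ⇒ [26, 74, 88, 96]
  FykX GATCC/1: at [15, 34, 39, 104] ⇒ [16, 35, 40, 105]
  CdoIV (GGCGAT, off=5): no sites
  DwuIV GAGTCTT/5: at [50, 64, 80] ⇒ [55, 69, 85]
  GruI GAAAATAT/0: at [4] ⇒ [4]

All cut coordinates (distinct, sorted): [4, 16, 26, 35, 40, 55, 69, 74, 85, 88, 96, 105]

Fragments:
  [0,4): 4 bp
  [4,16): 12 bp
  [16,26): 10 bp
  [26,35): 9 bp
  [35,40): 5 bp
  [40,55): 15 bp
  [55,69): 14 bp
  [69,74): 5 bp
  [74,85): 11 bp
  [85,88): 3 bp
  [88,96): 8 bp
  [96,105): 9 bp
  [105,114): 9 bp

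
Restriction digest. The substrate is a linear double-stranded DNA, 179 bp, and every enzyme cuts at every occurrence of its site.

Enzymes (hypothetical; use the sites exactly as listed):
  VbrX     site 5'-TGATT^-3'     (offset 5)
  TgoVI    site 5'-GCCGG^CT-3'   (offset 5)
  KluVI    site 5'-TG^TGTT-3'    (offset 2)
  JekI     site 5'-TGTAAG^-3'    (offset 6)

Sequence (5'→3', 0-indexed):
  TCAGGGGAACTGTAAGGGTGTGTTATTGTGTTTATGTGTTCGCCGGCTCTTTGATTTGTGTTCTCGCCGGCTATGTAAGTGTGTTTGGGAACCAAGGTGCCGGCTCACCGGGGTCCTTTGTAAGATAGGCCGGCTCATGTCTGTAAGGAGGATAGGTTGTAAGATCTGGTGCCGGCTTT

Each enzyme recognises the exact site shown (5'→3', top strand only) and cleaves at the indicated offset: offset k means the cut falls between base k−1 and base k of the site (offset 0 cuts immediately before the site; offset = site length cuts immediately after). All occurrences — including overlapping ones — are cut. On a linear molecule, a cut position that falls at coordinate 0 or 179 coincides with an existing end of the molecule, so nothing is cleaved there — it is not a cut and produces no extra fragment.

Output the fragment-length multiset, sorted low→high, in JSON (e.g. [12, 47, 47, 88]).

[2,2,4,4,8,8,9,9,10,10,12,12,14,16,16,21,22]

Per-enzyme occurrences:
  VbrX (TGATT, off=5): starts [51] → cuts [56]
  TgoVI (GCCGGCT, off=5): starts [41, 65, 98, 128, 170] → cuts [46, 70, 103, 133, 175]
  KluVI (TGTGTT, off=2): starts [18, 26, 34, 56, 79] → cuts [20, 28, 36, 58, 81]
  JekI (TGTAAG, off=6): starts [10, 73, 118, 141, 157] → cuts [16, 79, 124, 147, 163]

Pooled cuts: [16, 20, 28, 36, 46, 56, 58, 70, 79, 81, 103, 124, 133, 147, 163, 175]

Fragment lengths:
  [0,16): 16 bp
  [16,20): 4 bp
  [20,28): 8 bp
  [28,36): 8 bp
  [36,46): 10 bp
  [46,56): 10 bp
  [56,58): 2 bp
  [58,70): 12 bp
  [70,79): 9 bp
  [79,81): 2 bp
  [81,103): 22 bp
  [103,124): 21 bp
  [124,133): 9 bp
  [133,147): 14 bp
  [147,163): 16 bp
  [163,175): 12 bp
  [175,179): 4 bp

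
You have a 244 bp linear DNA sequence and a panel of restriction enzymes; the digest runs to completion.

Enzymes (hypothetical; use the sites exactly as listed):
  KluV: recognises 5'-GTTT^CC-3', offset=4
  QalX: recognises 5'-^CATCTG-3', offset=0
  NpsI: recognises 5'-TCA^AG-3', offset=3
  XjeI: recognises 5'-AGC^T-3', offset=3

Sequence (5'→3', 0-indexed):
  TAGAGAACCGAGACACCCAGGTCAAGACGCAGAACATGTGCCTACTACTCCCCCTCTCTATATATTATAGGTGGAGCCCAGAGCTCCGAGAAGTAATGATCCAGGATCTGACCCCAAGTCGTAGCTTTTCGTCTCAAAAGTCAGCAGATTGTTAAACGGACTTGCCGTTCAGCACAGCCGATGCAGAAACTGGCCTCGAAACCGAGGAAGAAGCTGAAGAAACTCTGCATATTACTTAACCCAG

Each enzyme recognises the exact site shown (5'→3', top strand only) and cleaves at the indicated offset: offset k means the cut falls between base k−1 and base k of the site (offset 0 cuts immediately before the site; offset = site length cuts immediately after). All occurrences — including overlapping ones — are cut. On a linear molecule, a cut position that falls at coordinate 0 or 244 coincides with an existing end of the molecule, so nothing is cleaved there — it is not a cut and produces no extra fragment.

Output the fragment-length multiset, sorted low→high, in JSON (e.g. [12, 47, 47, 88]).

[24,30,41,60,89]

Per-enzyme occurrences:
  KluV (GTTTCC, off=4): no sites
  QalX (CATCTG, off=0): no sites
  NpsI (TCAAG, off=3): starts [21] → cuts [24]
  XjeI (AGCT, off=3): starts [81, 122, 211] → cuts [84, 125, 214]

All cut coordinates (distinct, sorted): [24, 84, 125, 214]

Fragment lengths:
  [0,24): 24 bp
  [24,84): 60 bp
  [84,125): 41 bp
  [125,214): 89 bp
  [214,244): 30 bp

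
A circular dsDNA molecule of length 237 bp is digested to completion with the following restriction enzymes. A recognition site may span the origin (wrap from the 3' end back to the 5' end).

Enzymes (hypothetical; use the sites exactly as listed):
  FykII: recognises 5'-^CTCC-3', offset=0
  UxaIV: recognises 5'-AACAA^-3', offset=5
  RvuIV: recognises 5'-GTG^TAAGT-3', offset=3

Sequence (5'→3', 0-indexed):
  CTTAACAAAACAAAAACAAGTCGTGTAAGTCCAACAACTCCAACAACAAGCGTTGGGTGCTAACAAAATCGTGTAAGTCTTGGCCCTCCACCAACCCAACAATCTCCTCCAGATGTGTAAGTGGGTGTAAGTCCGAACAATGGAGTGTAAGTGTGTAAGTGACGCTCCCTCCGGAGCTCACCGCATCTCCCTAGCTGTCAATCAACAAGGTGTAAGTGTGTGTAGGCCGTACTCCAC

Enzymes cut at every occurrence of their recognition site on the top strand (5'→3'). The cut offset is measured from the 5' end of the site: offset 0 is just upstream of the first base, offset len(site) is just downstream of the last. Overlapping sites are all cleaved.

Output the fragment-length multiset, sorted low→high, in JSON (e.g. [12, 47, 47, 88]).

Site scan:
  FykII CTCC/0: at [37, 85, 103, 106, 164, 168, 186, 231] ⇒ [37, 85, 103, 106, 164, 168, 186, 231]
  UxaIV AACAA/5: at [3, 8, 14, 32, 41, 44, 61, 97, 135, 203] ⇒ [8, 13, 19, 37, 46, 49, 66, 102, 140, 208]
  RvuIV GTGTAAGT/3: at [22, 70, 114, 124, 144, 152, 209] ⇒ [25, 73, 117, 127, 147, 155, 212]

All cut coordinates (distinct, sorted): [8, 13, 19, 25, 37, 46, 49, 66, 73, 85, 102, 103, 106, 117, 127, 140, 147, 155, 164, 168, 186, 208, 212, 231]

Fragments:
  8→13: 5 bp
  13→19: 6 bp
  19→25: 6 bp
  25→37: 12 bp
  37→46: 9 bp
  46→49: 3 bp
  49→66: 17 bp
  66→73: 7 bp
  73→85: 12 bp
  85→102: 17 bp
  102→103: 1 bp
  103→106: 3 bp
  106→117: 11 bp
  117→127: 10 bp
  127→140: 13 bp
  140→147: 7 bp
  147→155: 8 bp
  155→164: 9 bp
  164→168: 4 bp
  168→186: 18 bp
  186→208: 22 bp
  208→212: 4 bp
  212→231: 19 bp
  231→8 (wrap): 237-231+8 = 14 bp

[1,3,3,4,4,5,6,6,7,7,8,9,9,10,11,12,12,13,14,17,17,18,19,22]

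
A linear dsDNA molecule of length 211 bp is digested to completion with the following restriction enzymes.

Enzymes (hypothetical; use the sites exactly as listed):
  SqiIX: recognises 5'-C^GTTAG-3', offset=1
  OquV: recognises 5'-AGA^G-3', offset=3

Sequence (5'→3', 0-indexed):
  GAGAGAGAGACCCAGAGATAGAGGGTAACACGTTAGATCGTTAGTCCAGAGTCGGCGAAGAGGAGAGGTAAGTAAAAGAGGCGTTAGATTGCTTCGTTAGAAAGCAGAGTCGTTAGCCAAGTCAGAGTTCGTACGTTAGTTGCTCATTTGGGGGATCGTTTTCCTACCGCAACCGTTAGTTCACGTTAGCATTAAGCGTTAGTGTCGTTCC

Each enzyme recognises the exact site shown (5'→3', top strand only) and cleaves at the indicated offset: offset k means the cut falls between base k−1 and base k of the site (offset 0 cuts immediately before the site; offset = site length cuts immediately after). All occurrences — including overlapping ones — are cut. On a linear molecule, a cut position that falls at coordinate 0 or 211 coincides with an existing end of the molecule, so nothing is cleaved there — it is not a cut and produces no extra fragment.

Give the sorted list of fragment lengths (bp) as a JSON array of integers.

[2,2,3,3,4,5,6,8,8,8,9,10,11,11,13,13,13,13,14,15,40]

Per-enzyme occurrences:
  SqiIX (CGTTAG, off=1): starts [30, 38, 81, 94, 110, 133, 173, 183, 196] → cuts [31, 39, 82, 95, 111, 134, 174, 184, 197]
  OquV (AGAG, off=3): starts [1, 3, 5, 13, 19, 47, 58, 63, 76, 105, 123] → cuts [4, 6, 8, 16, 22, 50, 61, 66, 79, 108, 126]

Pooled cuts: [4, 6, 8, 16, 22, 31, 39, 50, 61, 66, 79, 82, 95, 108, 111, 126, 134, 174, 184, 197]

Fragments:
  [0,4): 4 bp
  [4,6): 2 bp
  [6,8): 2 bp
  [8,16): 8 bp
  [16,22): 6 bp
  [22,31): 9 bp
  [31,39): 8 bp
  [39,50): 11 bp
  [50,61): 11 bp
  [61,66): 5 bp
  [66,79): 13 bp
  [79,82): 3 bp
  [82,95): 13 bp
  [95,108): 13 bp
  [108,111): 3 bp
  [111,126): 15 bp
  [126,134): 8 bp
  [134,174): 40 bp
  [174,184): 10 bp
  [184,197): 13 bp
  [197,211): 14 bp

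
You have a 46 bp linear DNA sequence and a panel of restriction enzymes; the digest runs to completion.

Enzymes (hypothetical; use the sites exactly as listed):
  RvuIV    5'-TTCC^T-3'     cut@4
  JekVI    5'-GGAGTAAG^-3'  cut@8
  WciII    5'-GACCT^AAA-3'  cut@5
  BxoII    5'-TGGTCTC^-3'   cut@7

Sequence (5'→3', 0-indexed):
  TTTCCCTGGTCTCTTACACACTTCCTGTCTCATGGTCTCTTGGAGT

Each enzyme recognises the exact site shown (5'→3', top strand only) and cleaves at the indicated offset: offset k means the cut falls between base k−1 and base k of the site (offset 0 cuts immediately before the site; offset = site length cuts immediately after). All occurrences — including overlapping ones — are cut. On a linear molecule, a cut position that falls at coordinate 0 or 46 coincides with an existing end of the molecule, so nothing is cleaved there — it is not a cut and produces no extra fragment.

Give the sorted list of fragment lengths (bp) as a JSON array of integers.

Per-enzyme occurrences:
  RvuIV (TTCCT, off=4): starts [21] → cuts [25]
  JekVI (GGAGTAAG, off=8): no sites
  WciII (GACCTAAA, off=5): no sites
  BxoII (TGGTCTC, off=7): starts [6, 32] → cuts [13, 39]

Pooled cuts: [13, 25, 39]

Fragments:
  [0,13): 13 bp
  [13,25): 12 bp
  [25,39): 14 bp
  [39,46): 7 bp

[7,12,13,14]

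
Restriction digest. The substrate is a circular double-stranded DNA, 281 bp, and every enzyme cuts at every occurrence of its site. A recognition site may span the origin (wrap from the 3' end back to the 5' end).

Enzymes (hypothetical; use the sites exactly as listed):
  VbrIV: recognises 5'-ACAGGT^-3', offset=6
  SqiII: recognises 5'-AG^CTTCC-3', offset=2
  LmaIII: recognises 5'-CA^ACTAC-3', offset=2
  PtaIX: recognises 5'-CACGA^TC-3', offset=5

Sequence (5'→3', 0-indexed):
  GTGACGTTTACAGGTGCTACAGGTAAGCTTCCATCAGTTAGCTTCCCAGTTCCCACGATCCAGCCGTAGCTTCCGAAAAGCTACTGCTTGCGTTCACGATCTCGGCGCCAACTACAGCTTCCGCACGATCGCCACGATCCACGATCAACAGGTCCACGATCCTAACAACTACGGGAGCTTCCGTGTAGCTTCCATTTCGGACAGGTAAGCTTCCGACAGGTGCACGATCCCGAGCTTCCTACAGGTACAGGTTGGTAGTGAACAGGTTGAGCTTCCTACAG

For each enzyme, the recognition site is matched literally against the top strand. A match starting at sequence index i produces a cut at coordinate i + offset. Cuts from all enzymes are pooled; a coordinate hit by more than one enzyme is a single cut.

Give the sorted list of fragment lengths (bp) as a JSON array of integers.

Site scan:
  VbrIV (ACAGGT, off=6): starts [9, 18, 147, 200, 215, 240, 246, 261, 277] → cuts [2, 15, 24, 153, 206, 221, 246, 252, 267]
  SqiII (AGCTTCC, off=2): starts [25, 39, 67, 115, 175, 186, 207, 232, 269] → cuts [27, 41, 69, 117, 177, 188, 209, 234, 271]
  LmaIII (CAACTAC, off=2): starts [108, 165] → cuts [110, 167]
  PtaIX (CACGATC, off=5): starts [53, 94, 123, 132, 139, 154, 222] → cuts [58, 99, 128, 137, 144, 159, 227]

All cut coordinates (distinct, sorted): [2, 15, 24, 27, 41, 58, 69, 99, 110, 117, 128, 137, 144, 153, 159, 167, 177, 188, 206, 209, 221, 227, 234, 246, 252, 267, 271]

Fragments:
  2→15: 13 bp
  15→24: 9 bp
  24→27: 3 bp
  27→41: 14 bp
  41→58: 17 bp
  58→69: 11 bp
  69→99: 30 bp
  99→110: 11 bp
  110→117: 7 bp
  117→128: 11 bp
  128→137: 9 bp
  137→144: 7 bp
  144→153: 9 bp
  153→159: 6 bp
  159→167: 8 bp
  167→177: 10 bp
  177→188: 11 bp
  188→206: 18 bp
  206→209: 3 bp
  209→221: 12 bp
  221→227: 6 bp
  227→234: 7 bp
  234→246: 12 bp
  246→252: 6 bp
  252→267: 15 bp
  267→271: 4 bp
  271→2 (wrap): 281-271+2 = 12 bp

[3,3,4,6,6,6,7,7,7,8,9,9,9,10,11,11,11,11,12,12,12,13,14,15,17,18,30]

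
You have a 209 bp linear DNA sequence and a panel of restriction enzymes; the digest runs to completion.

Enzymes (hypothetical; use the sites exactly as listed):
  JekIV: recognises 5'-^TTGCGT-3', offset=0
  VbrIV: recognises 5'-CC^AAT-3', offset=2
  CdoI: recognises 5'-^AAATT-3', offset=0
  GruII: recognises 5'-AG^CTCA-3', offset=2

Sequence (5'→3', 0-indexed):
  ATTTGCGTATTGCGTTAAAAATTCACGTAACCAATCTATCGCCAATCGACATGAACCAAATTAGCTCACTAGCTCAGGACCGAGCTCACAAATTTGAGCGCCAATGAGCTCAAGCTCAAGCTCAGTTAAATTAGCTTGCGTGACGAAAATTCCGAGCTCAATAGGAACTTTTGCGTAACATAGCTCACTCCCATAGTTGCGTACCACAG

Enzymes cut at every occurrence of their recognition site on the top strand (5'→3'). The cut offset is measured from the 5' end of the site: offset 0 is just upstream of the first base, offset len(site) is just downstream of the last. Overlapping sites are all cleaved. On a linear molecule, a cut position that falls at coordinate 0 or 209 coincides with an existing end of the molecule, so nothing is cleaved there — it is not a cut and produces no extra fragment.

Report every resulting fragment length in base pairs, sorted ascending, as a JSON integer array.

[2,5,6,6,6,7,7,7,8,8,9,10,11,11,12,13,13,13,13,14,14,14]

Site scan:
  JekIV TTGCGT/0: at [2, 9, 135, 170, 196] ⇒ [2, 9, 135, 170, 196]
  VbrIV CCAAT/2: at [30, 41, 100] ⇒ [32, 43, 102]
  CdoI AAATT/0: at [18, 57, 89, 127, 146] ⇒ [18, 57, 89, 127, 146]
  GruII AGCTCA/2: at [62, 70, 82, 106, 112, 118, 154, 181] ⇒ [64, 72, 84, 108, 114, 120, 156, 183]

All cut coordinates (distinct, sorted): [2, 9, 18, 32, 43, 57, 64, 72, 84, 89, 102, 108, 114, 120, 127, 135, 146, 156, 170, 183, 196]

Fragment lengths:
  [0,2): 2 bp
  [2,9): 7 bp
  [9,18): 9 bp
  [18,32): 14 bp
  [32,43): 11 bp
  [43,57): 14 bp
  [57,64): 7 bp
  [64,72): 8 bp
  [72,84): 12 bp
  [84,89): 5 bp
  [89,102): 13 bp
  [102,108): 6 bp
  [108,114): 6 bp
  [114,120): 6 bp
  [120,127): 7 bp
  [127,135): 8 bp
  [135,146): 11 bp
  [146,156): 10 bp
  [156,170): 14 bp
  [170,183): 13 bp
  [183,196): 13 bp
  [196,209): 13 bp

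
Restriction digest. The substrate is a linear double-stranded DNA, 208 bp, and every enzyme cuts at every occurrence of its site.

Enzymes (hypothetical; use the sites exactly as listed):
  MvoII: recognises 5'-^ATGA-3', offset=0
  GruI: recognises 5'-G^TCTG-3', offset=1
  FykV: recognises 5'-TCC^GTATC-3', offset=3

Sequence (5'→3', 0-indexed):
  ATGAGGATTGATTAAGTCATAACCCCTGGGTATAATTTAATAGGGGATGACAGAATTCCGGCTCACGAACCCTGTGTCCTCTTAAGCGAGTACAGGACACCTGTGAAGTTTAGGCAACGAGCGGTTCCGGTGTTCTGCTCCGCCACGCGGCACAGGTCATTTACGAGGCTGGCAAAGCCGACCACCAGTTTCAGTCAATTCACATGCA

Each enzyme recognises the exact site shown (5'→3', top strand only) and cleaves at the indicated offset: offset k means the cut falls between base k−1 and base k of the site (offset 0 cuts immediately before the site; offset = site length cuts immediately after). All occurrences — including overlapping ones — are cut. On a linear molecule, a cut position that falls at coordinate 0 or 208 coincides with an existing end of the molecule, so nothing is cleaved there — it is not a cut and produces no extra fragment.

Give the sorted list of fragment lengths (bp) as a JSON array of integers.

[46,162]

Per-enzyme occurrences:
  MvoII (ATGA, off=0): starts [0, 46] → cuts [46] (position 0 is a terminus of the linear molecule — no cut)
  GruI (GTCTG, off=1): no sites
  FykV (TCCGTATC, off=3): no sites

Pooled cuts: [46]

Fragments:
  [0,46): 46 bp
  [46,208): 162 bp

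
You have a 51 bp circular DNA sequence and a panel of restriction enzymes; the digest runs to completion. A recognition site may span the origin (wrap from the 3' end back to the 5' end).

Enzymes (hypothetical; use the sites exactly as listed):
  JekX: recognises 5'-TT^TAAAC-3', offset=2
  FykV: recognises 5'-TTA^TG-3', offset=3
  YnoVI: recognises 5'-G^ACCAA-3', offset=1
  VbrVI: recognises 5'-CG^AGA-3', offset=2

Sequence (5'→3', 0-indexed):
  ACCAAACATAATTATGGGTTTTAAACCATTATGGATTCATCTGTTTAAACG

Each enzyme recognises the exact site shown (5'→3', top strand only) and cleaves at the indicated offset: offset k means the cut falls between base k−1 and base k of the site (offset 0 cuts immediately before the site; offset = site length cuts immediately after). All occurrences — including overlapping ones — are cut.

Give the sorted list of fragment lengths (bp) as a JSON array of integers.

Scan for sites:
  JekX (TTTAAAC, off=2): starts [19, 43] → cuts [21, 45]
  FykV (TTATG, off=3): starts [11, 28] → cuts [14, 31]
  YnoVI (GACCAA, off=1): starts [50] → cuts [0]
  VbrVI (CGAGA, off=2): no sites

Pooled cuts: [0, 14, 21, 31, 45]

Fragments:
  0→14: 14 bp
  14→21: 7 bp
  21→31: 10 bp
  31→45: 14 bp
  45→0 (wrap): 51-45+0 = 6 bp

[6,7,10,14,14]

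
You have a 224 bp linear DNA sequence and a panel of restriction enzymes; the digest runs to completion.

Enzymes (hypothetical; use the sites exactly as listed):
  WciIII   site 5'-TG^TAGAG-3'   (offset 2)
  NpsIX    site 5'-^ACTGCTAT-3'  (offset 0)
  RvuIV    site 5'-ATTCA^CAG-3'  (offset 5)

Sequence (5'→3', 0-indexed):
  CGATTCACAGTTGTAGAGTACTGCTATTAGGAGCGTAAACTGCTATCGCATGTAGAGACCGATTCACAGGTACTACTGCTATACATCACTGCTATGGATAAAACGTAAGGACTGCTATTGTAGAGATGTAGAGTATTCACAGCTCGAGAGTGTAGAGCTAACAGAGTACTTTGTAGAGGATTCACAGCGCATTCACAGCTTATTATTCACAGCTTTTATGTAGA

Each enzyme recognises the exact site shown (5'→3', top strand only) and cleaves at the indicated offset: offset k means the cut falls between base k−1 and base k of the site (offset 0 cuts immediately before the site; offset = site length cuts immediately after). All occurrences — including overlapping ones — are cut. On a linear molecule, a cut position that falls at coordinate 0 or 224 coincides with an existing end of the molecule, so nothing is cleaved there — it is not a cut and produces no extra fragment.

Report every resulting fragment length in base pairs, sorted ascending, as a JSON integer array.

[6,6,7,8,8,10,11,11,11,13,13,14,14,14,15,19,21,23]

Site scan:
  WciIII (TGTAGAG, off=2): starts [11, 50, 118, 126, 150, 171] → cuts [13, 52, 120, 128, 152, 173]
  NpsIX (ACTGCTAT, off=0): starts [19, 38, 74, 87, 110] → cuts [19, 38, 74, 87, 110]
  RvuIV (ATTCACAG, off=5): starts [2, 61, 134, 179, 190, 204] → cuts [7, 66, 139, 184, 195, 209]

Pooled cuts: [7, 13, 19, 38, 52, 66, 74, 87, 110, 120, 128, 139, 152, 173, 184, 195, 209]

Fragment lengths:
  [0,7): 7 bp
  [7,13): 6 bp
  [13,19): 6 bp
  [19,38): 19 bp
  [38,52): 14 bp
  [52,66): 14 bp
  [66,74): 8 bp
  [74,87): 13 bp
  [87,110): 23 bp
  [110,120): 10 bp
  [120,128): 8 bp
  [128,139): 11 bp
  [139,152): 13 bp
  [152,173): 21 bp
  [173,184): 11 bp
  [184,195): 11 bp
  [195,209): 14 bp
  [209,224): 15 bp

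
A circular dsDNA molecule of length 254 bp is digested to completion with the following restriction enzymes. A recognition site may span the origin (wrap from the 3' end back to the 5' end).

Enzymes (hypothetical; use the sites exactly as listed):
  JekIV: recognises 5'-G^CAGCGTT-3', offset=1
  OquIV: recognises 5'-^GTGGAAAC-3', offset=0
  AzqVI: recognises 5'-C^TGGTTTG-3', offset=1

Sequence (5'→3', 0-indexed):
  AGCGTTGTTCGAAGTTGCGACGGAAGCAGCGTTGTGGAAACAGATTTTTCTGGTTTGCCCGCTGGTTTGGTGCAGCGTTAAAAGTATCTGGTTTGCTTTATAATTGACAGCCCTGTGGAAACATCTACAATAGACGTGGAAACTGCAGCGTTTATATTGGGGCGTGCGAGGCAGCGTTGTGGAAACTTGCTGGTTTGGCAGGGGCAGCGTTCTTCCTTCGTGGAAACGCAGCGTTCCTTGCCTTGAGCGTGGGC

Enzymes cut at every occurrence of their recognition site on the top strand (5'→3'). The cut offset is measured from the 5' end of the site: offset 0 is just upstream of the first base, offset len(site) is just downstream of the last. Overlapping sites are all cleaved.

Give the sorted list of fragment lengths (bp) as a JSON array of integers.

Site scan:
  JekIV (GCAGCGTT, off=1): starts [25, 71, 144, 170, 203, 227, 252] → cuts [26, 72, 145, 171, 204, 228, 253]
  OquIV (GTGGAAAC, off=0): starts [33, 114, 135, 178, 219] → cuts [33, 114, 135, 178, 219]
  AzqVI (CTGGTTTG, off=1): starts [49, 61, 87, 189] → cuts [50, 62, 88, 190]

Pooled cuts: [26, 33, 50, 62, 72, 88, 114, 135, 145, 171, 178, 190, 204, 219, 228, 253]

Fragment lengths:
  26→33: 7 bp
  33→50: 17 bp
  50→62: 12 bp
  62→72: 10 bp
  72→88: 16 bp
  88→114: 26 bp
  114→135: 21 bp
  135→145: 10 bp
  145→171: 26 bp
  171→178: 7 bp
  178→190: 12 bp
  190→204: 14 bp
  204→219: 15 bp
  219→228: 9 bp
  228→253: 25 bp
  253→26 (wrap): 254-253+26 = 27 bp

[7,7,9,10,10,12,12,14,15,16,17,21,25,26,26,27]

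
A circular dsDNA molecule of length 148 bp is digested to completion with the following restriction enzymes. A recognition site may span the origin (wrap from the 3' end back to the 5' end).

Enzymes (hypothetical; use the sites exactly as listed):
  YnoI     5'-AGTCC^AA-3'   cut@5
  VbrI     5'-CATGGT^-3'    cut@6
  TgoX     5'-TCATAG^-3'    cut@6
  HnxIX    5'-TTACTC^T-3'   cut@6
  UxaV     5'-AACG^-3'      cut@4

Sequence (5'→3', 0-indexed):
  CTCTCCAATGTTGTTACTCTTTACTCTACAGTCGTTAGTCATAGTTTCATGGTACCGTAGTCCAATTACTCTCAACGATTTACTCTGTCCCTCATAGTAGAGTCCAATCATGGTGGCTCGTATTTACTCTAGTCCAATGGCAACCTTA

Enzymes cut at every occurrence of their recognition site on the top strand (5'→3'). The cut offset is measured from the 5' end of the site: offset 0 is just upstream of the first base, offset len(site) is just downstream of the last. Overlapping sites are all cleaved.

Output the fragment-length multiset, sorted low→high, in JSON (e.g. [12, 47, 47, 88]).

Scan for sites:
  YnoI AGTCCAA/5: at [58, 100, 130] ⇒ [63, 105, 135]
  VbrI CATGGT/6: at [47, 108] ⇒ [53, 114]
  TgoX TCATAG/6: at [38, 91] ⇒ [44, 97]
  HnxIX TTACTCT/6: at [13, 20, 65, 79, 123, 145] ⇒ [3, 19, 26, 71, 85, 129]
  UxaV AACG/4: at [73] ⇒ [77]

Pooled cuts: [3, 19, 26, 44, 53, 63, 71, 77, 85, 97, 105, 114, 129, 135]

Fragment lengths:
  3→19: 16 bp
  19→26: 7 bp
  26→44: 18 bp
  44→53: 9 bp
  53→63: 10 bp
  63→71: 8 bp
  71→77: 6 bp
  77→85: 8 bp
  85→97: 12 bp
  97→105: 8 bp
  105→114: 9 bp
  114→129: 15 bp
  129→135: 6 bp
  135→3 (wrap): 148-135+3 = 16 bp

[6,6,7,8,8,8,9,9,10,12,15,16,16,18]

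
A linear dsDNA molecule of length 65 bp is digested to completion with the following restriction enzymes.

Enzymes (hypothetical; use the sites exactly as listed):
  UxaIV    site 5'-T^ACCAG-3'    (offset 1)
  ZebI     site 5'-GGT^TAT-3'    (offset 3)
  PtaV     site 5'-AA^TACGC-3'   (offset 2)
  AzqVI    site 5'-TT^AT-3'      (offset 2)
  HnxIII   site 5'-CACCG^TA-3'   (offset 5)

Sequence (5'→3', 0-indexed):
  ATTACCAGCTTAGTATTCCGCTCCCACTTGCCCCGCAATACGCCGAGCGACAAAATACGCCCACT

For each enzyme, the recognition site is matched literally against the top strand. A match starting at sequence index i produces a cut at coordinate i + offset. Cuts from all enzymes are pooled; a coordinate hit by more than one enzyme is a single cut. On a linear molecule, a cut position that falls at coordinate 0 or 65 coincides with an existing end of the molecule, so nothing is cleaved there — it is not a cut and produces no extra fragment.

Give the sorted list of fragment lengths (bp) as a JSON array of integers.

[3,10,17,35]

Per-enzyme occurrences:
  UxaIV TACCAG/1: at [2] ⇒ [3]
  ZebI (GGTTAT, off=3): no sites
  PtaV AATACGC/2: at [36, 53] ⇒ [38, 55]
  AzqVI (TTAT, off=2): no sites
  HnxIII (CACCGTA, off=5): no sites

Pooled cuts: [3, 38, 55]

Fragment lengths:
  [0,3): 3 bp
  [3,38): 35 bp
  [38,55): 17 bp
  [55,65): 10 bp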